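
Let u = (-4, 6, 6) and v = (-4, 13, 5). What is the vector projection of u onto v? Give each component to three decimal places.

(-2.362, 7.676, 2.952)

u · v = (-4)·(-4) + 6·13 + 6·5 = 16 + 78 + 30 = 124
|v|² = 16 + 169 + 25 = 210
proj_v u = (124/210) · (-4, 13, 5) ≈ (-2.362, 7.676, 2.952)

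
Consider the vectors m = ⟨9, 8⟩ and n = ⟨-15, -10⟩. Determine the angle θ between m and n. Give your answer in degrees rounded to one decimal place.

172.1

m · n = 9·(-15) + 8·(-10) = -135 - 80 = -215
|m|² = 81 + 64 = 145,  |m| = √145 ≈ 12.041595
|n|² = 225 + 100 = 325,  |n| = √325 ≈ 18.027756
cos θ = -215 / (12.041595 · 18.027756) ≈ -0.99040
θ = arccos(-0.99040) ≈ 172.1°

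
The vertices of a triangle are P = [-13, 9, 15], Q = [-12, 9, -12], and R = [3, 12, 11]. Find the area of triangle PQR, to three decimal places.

PQ = (1, 0, -27),  PR = (16, 3, -4)
i: 0·(-4) - (-27)·3 = 0 - (-81) = 81
j: (-27)·16 - 1·(-4) = -432 - (-4) = -428
k: 1·3 - 0·16 = 3 - 0 = 3
PQ × PR = (81, -428, 3)
|PQ × PR| = √189754 ≈ 435.6076
area = ½ · 435.6076 ≈ 217.804

217.804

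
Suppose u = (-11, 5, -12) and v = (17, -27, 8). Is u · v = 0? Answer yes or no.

u · v = (-11)·17 + 5·(-27) + (-12)·8 = -187 - 135 - 96 = -418
Nonzero, so the vectors are not orthogonal.

no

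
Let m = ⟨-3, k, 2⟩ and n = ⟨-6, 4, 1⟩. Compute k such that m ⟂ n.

m · n = (-3)·(-6) + k·4 + 2·1 = 20 + 4k
Set equal to 0: 4k = -20, so k = -5.

-5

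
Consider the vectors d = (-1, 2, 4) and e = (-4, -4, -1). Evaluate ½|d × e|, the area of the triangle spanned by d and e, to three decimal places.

i: 2·(-1) - 4·(-4) = -2 - (-16) = 14
j: 4·(-4) - (-1)·(-1) = -16 - 1 = -17
k: (-1)·(-4) - 2·(-4) = 4 - (-8) = 12
d × e = (14, -17, 12)
|d × e| = √(14² + (-17)² + 12²) = √629 ≈ 25.0799
area = ½ · 25.0799 ≈ 12.540

12.540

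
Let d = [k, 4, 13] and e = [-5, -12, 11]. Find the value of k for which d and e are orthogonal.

19

d · e = k·(-5) + 4·(-12) + 13·11 = 95 - 5k
Set equal to 0: -5k = -95, so k = 19.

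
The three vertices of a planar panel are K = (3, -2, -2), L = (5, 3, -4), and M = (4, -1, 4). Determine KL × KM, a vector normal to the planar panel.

(32, -14, -3)

KL = (2, 5, -2)
KM = (1, 1, 6)
i: 5·6 - (-2)·1 = 30 - (-2) = 32
j: (-2)·1 - 2·6 = -2 - 12 = -14
k: 2·1 - 5·1 = 2 - 5 = -3
KL × KM = (32, -14, -3)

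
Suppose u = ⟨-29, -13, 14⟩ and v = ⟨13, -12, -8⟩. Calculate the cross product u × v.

(272, -50, 517)

i: (-13)·(-8) - 14·(-12) = 104 - (-168) = 272
j: 14·13 - (-29)·(-8) = 182 - 232 = -50
k: (-29)·(-12) - (-13)·13 = 348 - (-169) = 517
u × v = (272, -50, 517)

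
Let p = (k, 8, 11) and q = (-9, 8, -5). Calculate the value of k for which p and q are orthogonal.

1

p · q = k·(-9) + 8·8 + 11·(-5) = 9 - 9k
Set equal to 0: -9k = -9, so k = 1.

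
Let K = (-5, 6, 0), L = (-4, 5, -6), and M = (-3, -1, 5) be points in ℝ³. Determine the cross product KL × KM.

(-47, -17, -5)

KL = (1, -1, -6)
KM = (2, -7, 5)
i: (-1)·5 - (-6)·(-7) = -5 - 42 = -47
j: (-6)·2 - 1·5 = -12 - 5 = -17
k: 1·(-7) - (-1)·2 = -7 - (-2) = -5
KL × KM = (-47, -17, -5)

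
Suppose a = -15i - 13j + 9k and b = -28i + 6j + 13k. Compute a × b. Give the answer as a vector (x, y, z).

i: (-13)·13 - 9·6 = -169 - 54 = -223
j: 9·(-28) - (-15)·13 = -252 - (-195) = -57
k: (-15)·6 - (-13)·(-28) = -90 - 364 = -454
a × b = (-223, -57, -454)

(-223, -57, -454)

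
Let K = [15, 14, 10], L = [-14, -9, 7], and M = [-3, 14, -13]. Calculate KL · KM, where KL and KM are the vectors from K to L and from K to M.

591

KL = L − K = (-29, -23, -3)
KM = M − K = (-18, 0, -23)
KL · KM = (-29)·(-18) + (-23)·0 + (-3)·(-23) = 522 + 0 + 69 = 591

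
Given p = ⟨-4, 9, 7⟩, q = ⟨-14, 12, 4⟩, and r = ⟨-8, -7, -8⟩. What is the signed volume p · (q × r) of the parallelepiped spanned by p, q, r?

q × r:
i: 12·(-8) - 4·(-7) = -96 - (-28) = -68
j: 4·(-8) - (-14)·(-8) = -32 - 112 = -144
k: (-14)·(-7) - 12·(-8) = 98 - (-96) = 194
q × r = (-68, -144, 194)
p · (q × r) = (-4)·(-68) + 9·(-144) + 7·194 = 272 - 1296 + 1358 = 334

334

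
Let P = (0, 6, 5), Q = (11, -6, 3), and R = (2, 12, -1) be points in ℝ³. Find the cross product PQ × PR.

PQ = (11, -12, -2)
PR = (2, 6, -6)
i: (-12)·(-6) - (-2)·6 = 72 - (-12) = 84
j: (-2)·2 - 11·(-6) = -4 - (-66) = 62
k: 11·6 - (-12)·2 = 66 - (-24) = 90
PQ × PR = (84, 62, 90)

(84, 62, 90)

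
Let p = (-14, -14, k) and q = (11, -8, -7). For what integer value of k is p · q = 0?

p · q = (-14)·11 + (-14)·(-8) + k·(-7) = -42 - 7k
Set equal to 0: -7k = 42, so k = -6.

-6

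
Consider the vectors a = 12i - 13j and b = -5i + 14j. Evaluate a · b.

-242

a · b = 12·(-5) + (-13)·14 = -60 - 182 = -242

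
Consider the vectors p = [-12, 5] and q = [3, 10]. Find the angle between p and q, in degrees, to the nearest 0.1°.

p · q = (-12)·3 + 5·10 = -36 + 50 = 14
|p|² = 144 + 25 = 169,  |p| = √169 ≈ 13.000000
|q|² = 9 + 100 = 109,  |q| = √109 ≈ 10.440307
cos θ = 14 / (13.000000 · 10.440307) ≈ 0.10315
θ = arccos(0.10315) ≈ 84.1°

84.1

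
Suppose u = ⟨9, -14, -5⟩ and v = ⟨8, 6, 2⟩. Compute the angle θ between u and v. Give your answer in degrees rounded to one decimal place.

u · v = 9·8 + (-14)·6 + (-5)·2 = 72 - 84 - 10 = -22
|u|² = 81 + 196 + 25 = 302,  |u| = √302 ≈ 17.378147
|v|² = 64 + 36 + 4 = 104,  |v| = √104 ≈ 10.198039
cos θ = -22 / (17.378147 · 10.198039) ≈ -0.12414
θ = arccos(-0.12414) ≈ 97.1°

97.1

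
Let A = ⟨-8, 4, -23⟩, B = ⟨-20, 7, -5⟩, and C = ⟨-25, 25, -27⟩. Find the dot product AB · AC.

195

AB = B − A = (-12, 3, 18)
AC = C − A = (-17, 21, -4)
AB · AC = (-12)·(-17) + 3·21 + 18·(-4) = 204 + 63 - 72 = 195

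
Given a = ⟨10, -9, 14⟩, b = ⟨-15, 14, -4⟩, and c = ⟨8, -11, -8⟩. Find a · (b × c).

b × c:
i: 14·(-8) - (-4)·(-11) = -112 - 44 = -156
j: (-4)·8 - (-15)·(-8) = -32 - 120 = -152
k: (-15)·(-11) - 14·8 = 165 - 112 = 53
b × c = (-156, -152, 53)
a · (b × c) = 10·(-156) + (-9)·(-152) + 14·53 = -1560 + 1368 + 742 = 550

550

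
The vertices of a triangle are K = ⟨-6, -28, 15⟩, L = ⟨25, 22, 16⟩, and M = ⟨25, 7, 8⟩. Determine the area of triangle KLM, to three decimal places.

326.326

KL = (31, 50, 1),  KM = (31, 35, -7)
i: 50·(-7) - 1·35 = -350 - 35 = -385
j: 1·31 - 31·(-7) = 31 - (-217) = 248
k: 31·35 - 50·31 = 1085 - 1550 = -465
KL × KM = (-385, 248, -465)
|KL × KM| = √425954 ≈ 652.6515
area = ½ · 652.6515 ≈ 326.326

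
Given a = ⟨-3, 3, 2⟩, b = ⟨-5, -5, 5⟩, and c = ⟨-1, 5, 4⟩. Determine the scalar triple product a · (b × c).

120

b × c:
i: (-5)·4 - 5·5 = -20 - 25 = -45
j: 5·(-1) - (-5)·4 = -5 - (-20) = 15
k: (-5)·5 - (-5)·(-1) = -25 - 5 = -30
b × c = (-45, 15, -30)
a · (b × c) = (-3)·(-45) + 3·15 + 2·(-30) = 135 + 45 - 60 = 120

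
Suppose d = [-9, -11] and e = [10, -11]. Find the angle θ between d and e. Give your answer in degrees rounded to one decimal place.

d · e = (-9)·10 + (-11)·(-11) = -90 + 121 = 31
|d|² = 81 + 121 = 202,  |d| = √202 ≈ 14.212670
|e|² = 100 + 121 = 221,  |e| = √221 ≈ 14.866069
cos θ = 31 / (14.212670 · 14.866069) ≈ 0.14672
θ = arccos(0.14672) ≈ 81.6°

81.6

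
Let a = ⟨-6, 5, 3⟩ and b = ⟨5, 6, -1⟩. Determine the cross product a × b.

i: 5·(-1) - 3·6 = -5 - 18 = -23
j: 3·5 - (-6)·(-1) = 15 - 6 = 9
k: (-6)·6 - 5·5 = -36 - 25 = -61
a × b = (-23, 9, -61)

(-23, 9, -61)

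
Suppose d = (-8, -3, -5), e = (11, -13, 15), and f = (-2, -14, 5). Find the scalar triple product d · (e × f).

e × f:
i: (-13)·5 - 15·(-14) = -65 - (-210) = 145
j: 15·(-2) - 11·5 = -30 - 55 = -85
k: 11·(-14) - (-13)·(-2) = -154 - 26 = -180
e × f = (145, -85, -180)
d · (e × f) = (-8)·145 + (-3)·(-85) + (-5)·(-180) = -1160 + 255 + 900 = -5

-5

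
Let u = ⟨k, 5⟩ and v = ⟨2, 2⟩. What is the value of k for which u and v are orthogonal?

-5

u · v = k·2 + 5·2 = 10 + 2k
Set equal to 0: 2k = -10, so k = -5.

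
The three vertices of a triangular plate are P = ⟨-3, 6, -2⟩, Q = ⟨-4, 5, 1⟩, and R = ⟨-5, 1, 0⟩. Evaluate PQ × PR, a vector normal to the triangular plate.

PQ = (-1, -1, 3)
PR = (-2, -5, 2)
i: (-1)·2 - 3·(-5) = -2 - (-15) = 13
j: 3·(-2) - (-1)·2 = -6 - (-2) = -4
k: (-1)·(-5) - (-1)·(-2) = 5 - 2 = 3
PQ × PR = (13, -4, 3)

(13, -4, 3)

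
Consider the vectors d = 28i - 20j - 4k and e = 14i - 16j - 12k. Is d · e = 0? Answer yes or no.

no

d · e = 28·14 + (-20)·(-16) + (-4)·(-12) = 392 + 320 + 48 = 760
Nonzero, so the vectors are not orthogonal.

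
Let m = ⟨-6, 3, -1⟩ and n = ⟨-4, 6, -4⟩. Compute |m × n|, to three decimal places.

i: 3·(-4) - (-1)·6 = -12 - (-6) = -6
j: (-1)·(-4) - (-6)·(-4) = 4 - 24 = -20
k: (-6)·6 - 3·(-4) = -36 - (-12) = -24
m × n = (-6, -20, -24)
|m × n| = √((-6)² + (-20)² + (-24)²) = √1012 ≈ 31.8119

31.812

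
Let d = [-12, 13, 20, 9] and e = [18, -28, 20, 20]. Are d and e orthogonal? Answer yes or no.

yes

d · e = (-12)·18 + 13·(-28) + 20·20 + 9·20 = -216 - 364 + 400 + 180 = 0
Zero, so the vectors are orthogonal.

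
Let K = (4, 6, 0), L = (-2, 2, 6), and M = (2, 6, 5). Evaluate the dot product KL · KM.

42

KL = L − K = (-6, -4, 6)
KM = M − K = (-2, 0, 5)
KL · KM = (-6)·(-2) + (-4)·0 + 6·5 = 12 + 0 + 30 = 42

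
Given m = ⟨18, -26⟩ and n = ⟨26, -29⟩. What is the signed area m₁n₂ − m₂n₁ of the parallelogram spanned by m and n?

154

18·(-29) - (-26)·26 = -522 - (-676) = 154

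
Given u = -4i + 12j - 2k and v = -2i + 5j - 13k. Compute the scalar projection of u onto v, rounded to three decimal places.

6.680

u · v = (-4)·(-2) + 12·5 + (-2)·(-13) = 8 + 60 + 26 = 94
|v| = √(4 + 25 + 169) = √198 ≈ 14.0712
comp_v u = 94 / √198 ≈ 6.680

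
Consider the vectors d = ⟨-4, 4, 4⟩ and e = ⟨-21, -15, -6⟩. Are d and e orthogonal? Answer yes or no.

d · e = (-4)·(-21) + 4·(-15) + 4·(-6) = 84 - 60 - 24 = 0
Zero, so the vectors are orthogonal.

yes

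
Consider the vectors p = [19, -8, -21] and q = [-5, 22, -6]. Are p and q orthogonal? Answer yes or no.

p · q = 19·(-5) + (-8)·22 + (-21)·(-6) = -95 - 176 + 126 = -145
Nonzero, so the vectors are not orthogonal.

no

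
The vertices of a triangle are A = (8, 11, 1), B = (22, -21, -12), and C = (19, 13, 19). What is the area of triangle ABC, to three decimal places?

388.241

AB = (14, -32, -13),  AC = (11, 2, 18)
i: (-32)·18 - (-13)·2 = -576 - (-26) = -550
j: (-13)·11 - 14·18 = -143 - 252 = -395
k: 14·2 - (-32)·11 = 28 - (-352) = 380
AB × AC = (-550, -395, 380)
|AB × AC| = √602925 ≈ 776.4825
area = ½ · 776.4825 ≈ 388.241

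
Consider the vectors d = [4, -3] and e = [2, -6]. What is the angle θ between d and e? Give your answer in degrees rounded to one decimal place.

34.7

d · e = 4·2 + (-3)·(-6) = 8 + 18 = 26
|d|² = 16 + 9 = 25,  |d| = √25 ≈ 5.000000
|e|² = 4 + 36 = 40,  |e| = √40 ≈ 6.324555
cos θ = 26 / (5.000000 · 6.324555) ≈ 0.82219
θ = arccos(0.82219) ≈ 34.7°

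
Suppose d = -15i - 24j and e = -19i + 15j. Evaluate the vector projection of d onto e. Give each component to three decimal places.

(2.432, -1.920)

d · e = (-15)·(-19) + (-24)·15 = 285 - 360 = -75
|e|² = 361 + 225 = 586
proj_e d = (-75/586) · (-19, 15) ≈ (2.432, -1.920)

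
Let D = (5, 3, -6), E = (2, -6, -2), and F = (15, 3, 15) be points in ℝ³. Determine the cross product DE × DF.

(-189, 103, 90)

DE = (-3, -9, 4)
DF = (10, 0, 21)
i: (-9)·21 - 4·0 = -189 - 0 = -189
j: 4·10 - (-3)·21 = 40 - (-63) = 103
k: (-3)·0 - (-9)·10 = 0 - (-90) = 90
DE × DF = (-189, 103, 90)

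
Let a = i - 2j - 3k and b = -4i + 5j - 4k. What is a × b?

(23, 16, -3)

i: (-2)·(-4) - (-3)·5 = 8 - (-15) = 23
j: (-3)·(-4) - 1·(-4) = 12 - (-4) = 16
k: 1·5 - (-2)·(-4) = 5 - 8 = -3
a × b = (23, 16, -3)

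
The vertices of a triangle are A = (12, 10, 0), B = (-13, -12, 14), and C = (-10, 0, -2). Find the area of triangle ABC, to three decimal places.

AB = (-25, -22, 14),  AC = (-22, -10, -2)
i: (-22)·(-2) - 14·(-10) = 44 - (-140) = 184
j: 14·(-22) - (-25)·(-2) = -308 - 50 = -358
k: (-25)·(-10) - (-22)·(-22) = 250 - 484 = -234
AB × AC = (184, -358, -234)
|AB × AC| = √216776 ≈ 465.5921
area = ½ · 465.5921 ≈ 232.796

232.796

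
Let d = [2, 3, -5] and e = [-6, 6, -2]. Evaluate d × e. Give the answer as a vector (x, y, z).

(24, 34, 30)

i: 3·(-2) - (-5)·6 = -6 - (-30) = 24
j: (-5)·(-6) - 2·(-2) = 30 - (-4) = 34
k: 2·6 - 3·(-6) = 12 - (-18) = 30
d × e = (24, 34, 30)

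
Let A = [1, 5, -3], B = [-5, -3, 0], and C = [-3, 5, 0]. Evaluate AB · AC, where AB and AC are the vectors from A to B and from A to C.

33

AB = B − A = (-6, -8, 3)
AC = C − A = (-4, 0, 3)
AB · AC = (-6)·(-4) + (-8)·0 + 3·3 = 24 + 0 + 9 = 33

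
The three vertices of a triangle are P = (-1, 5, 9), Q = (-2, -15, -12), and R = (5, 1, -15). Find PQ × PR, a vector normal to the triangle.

(396, -150, 124)

PQ = (-1, -20, -21)
PR = (6, -4, -24)
i: (-20)·(-24) - (-21)·(-4) = 480 - 84 = 396
j: (-21)·6 - (-1)·(-24) = -126 - 24 = -150
k: (-1)·(-4) - (-20)·6 = 4 - (-120) = 124
PQ × PR = (396, -150, 124)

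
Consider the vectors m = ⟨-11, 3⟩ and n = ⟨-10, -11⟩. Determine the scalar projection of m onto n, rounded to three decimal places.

m · n = (-11)·(-10) + 3·(-11) = 110 - 33 = 77
|n| = √(100 + 121) = √221 ≈ 14.8661
comp_n m = 77 / √221 ≈ 5.180

5.180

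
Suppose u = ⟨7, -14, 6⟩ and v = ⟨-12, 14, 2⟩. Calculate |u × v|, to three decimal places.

i: (-14)·2 - 6·14 = -28 - 84 = -112
j: 6·(-12) - 7·2 = -72 - 14 = -86
k: 7·14 - (-14)·(-12) = 98 - 168 = -70
u × v = (-112, -86, -70)
|u × v| = √((-112)² + (-86)² + (-70)²) = √24840 ≈ 157.6071

157.607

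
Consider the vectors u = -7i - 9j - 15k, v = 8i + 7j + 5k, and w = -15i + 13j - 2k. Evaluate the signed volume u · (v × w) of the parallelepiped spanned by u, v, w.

v × w:
i: 7·(-2) - 5·13 = -14 - 65 = -79
j: 5·(-15) - 8·(-2) = -75 - (-16) = -59
k: 8·13 - 7·(-15) = 104 - (-105) = 209
v × w = (-79, -59, 209)
u · (v × w) = (-7)·(-79) + (-9)·(-59) + (-15)·209 = 553 + 531 - 3135 = -2051

-2051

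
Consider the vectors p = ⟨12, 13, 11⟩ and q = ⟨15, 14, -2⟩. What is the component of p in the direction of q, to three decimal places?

p · q = 12·15 + 13·14 + 11·(-2) = 180 + 182 - 22 = 340
|q| = √(225 + 196 + 4) = √425 ≈ 20.6155
comp_q p = 340 / √425 ≈ 16.492

16.492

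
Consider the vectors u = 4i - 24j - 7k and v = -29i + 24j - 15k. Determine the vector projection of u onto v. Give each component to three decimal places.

(10.367, -8.580, 5.362)

u · v = 4·(-29) + (-24)·24 + (-7)·(-15) = -116 - 576 + 105 = -587
|v|² = 841 + 576 + 225 = 1642
proj_v u = (-587/1642) · (-29, 24, -15) ≈ (10.367, -8.580, 5.362)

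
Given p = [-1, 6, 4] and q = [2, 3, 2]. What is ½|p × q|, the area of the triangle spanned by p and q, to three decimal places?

i: 6·2 - 4·3 = 12 - 12 = 0
j: 4·2 - (-1)·2 = 8 - (-2) = 10
k: (-1)·3 - 6·2 = -3 - 12 = -15
p × q = (0, 10, -15)
|p × q| = √(0² + 10² + (-15)²) = √325 ≈ 18.0278
area = ½ · 18.0278 ≈ 9.014

9.014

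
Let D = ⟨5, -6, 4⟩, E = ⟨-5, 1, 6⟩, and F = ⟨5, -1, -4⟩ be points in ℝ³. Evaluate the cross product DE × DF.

(-66, -80, -50)

DE = (-10, 7, 2)
DF = (0, 5, -8)
i: 7·(-8) - 2·5 = -56 - 10 = -66
j: 2·0 - (-10)·(-8) = 0 - 80 = -80
k: (-10)·5 - 7·0 = -50 - 0 = -50
DE × DF = (-66, -80, -50)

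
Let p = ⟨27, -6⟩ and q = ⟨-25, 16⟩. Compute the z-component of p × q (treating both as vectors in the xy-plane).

27·16 - (-6)·(-25) = 432 - 150 = 282

282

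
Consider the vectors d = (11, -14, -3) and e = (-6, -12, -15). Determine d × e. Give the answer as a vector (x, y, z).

(174, 183, -216)

i: (-14)·(-15) - (-3)·(-12) = 210 - 36 = 174
j: (-3)·(-6) - 11·(-15) = 18 - (-165) = 183
k: 11·(-12) - (-14)·(-6) = -132 - 84 = -216
d × e = (174, 183, -216)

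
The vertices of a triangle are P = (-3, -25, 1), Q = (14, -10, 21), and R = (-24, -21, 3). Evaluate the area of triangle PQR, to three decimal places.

PQ = (17, 15, 20),  PR = (-21, 4, 2)
i: 15·2 - 20·4 = 30 - 80 = -50
j: 20·(-21) - 17·2 = -420 - 34 = -454
k: 17·4 - 15·(-21) = 68 - (-315) = 383
PQ × PR = (-50, -454, 383)
|PQ × PR| = √355305 ≈ 596.0747
area = ½ · 596.0747 ≈ 298.037

298.037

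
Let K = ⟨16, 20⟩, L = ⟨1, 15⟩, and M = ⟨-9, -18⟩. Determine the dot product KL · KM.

KL = L − K = (-15, -5)
KM = M − K = (-25, -38)
KL · KM = (-15)·(-25) + (-5)·(-38) = 375 + 190 = 565

565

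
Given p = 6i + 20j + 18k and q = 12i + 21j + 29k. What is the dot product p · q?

p · q = 6·12 + 20·21 + 18·29 = 72 + 420 + 522 = 1014

1014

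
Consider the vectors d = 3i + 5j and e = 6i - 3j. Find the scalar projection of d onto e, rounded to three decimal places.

d · e = 3·6 + 5·(-3) = 18 - 15 = 3
|e| = √(36 + 9) = √45 ≈ 6.7082
comp_e d = 3 / √45 ≈ 0.447

0.447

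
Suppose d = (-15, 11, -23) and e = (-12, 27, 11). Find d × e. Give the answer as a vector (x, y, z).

i: 11·11 - (-23)·27 = 121 - (-621) = 742
j: (-23)·(-12) - (-15)·11 = 276 - (-165) = 441
k: (-15)·27 - 11·(-12) = -405 - (-132) = -273
d × e = (742, 441, -273)

(742, 441, -273)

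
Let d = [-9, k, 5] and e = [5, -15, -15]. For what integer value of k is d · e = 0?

-8

d · e = (-9)·5 + k·(-15) + 5·(-15) = -120 - 15k
Set equal to 0: -15k = 120, so k = -8.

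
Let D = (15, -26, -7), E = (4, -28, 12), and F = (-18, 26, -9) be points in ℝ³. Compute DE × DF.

DE = (-11, -2, 19)
DF = (-33, 52, -2)
i: (-2)·(-2) - 19·52 = 4 - 988 = -984
j: 19·(-33) - (-11)·(-2) = -627 - 22 = -649
k: (-11)·52 - (-2)·(-33) = -572 - 66 = -638
DE × DF = (-984, -649, -638)

(-984, -649, -638)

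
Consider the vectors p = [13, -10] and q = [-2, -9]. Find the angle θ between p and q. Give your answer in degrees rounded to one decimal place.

p · q = 13·(-2) + (-10)·(-9) = -26 + 90 = 64
|p|² = 169 + 100 = 269,  |p| = √269 ≈ 16.401219
|q|² = 4 + 81 = 85,  |q| = √85 ≈ 9.219544
cos θ = 64 / (16.401219 · 9.219544) ≈ 0.42325
θ = arccos(0.42325) ≈ 65.0°

65.0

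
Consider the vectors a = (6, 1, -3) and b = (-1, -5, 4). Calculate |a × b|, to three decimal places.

37.457

i: 1·4 - (-3)·(-5) = 4 - 15 = -11
j: (-3)·(-1) - 6·4 = 3 - 24 = -21
k: 6·(-5) - 1·(-1) = -30 - (-1) = -29
a × b = (-11, -21, -29)
|a × b| = √((-11)² + (-21)² + (-29)²) = √1403 ≈ 37.4566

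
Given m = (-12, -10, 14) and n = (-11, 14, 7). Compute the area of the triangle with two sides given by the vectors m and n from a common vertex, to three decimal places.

i: (-10)·7 - 14·14 = -70 - 196 = -266
j: 14·(-11) - (-12)·7 = -154 - (-84) = -70
k: (-12)·14 - (-10)·(-11) = -168 - 110 = -278
m × n = (-266, -70, -278)
|m × n| = √((-266)² + (-70)² + (-278)²) = √152940 ≈ 391.0754
area = ½ · 391.0754 ≈ 195.538

195.538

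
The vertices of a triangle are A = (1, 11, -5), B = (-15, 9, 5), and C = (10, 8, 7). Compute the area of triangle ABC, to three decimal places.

144.841

AB = (-16, -2, 10),  AC = (9, -3, 12)
i: (-2)·12 - 10·(-3) = -24 - (-30) = 6
j: 10·9 - (-16)·12 = 90 - (-192) = 282
k: (-16)·(-3) - (-2)·9 = 48 - (-18) = 66
AB × AC = (6, 282, 66)
|AB × AC| = √83916 ≈ 289.6826
area = ½ · 289.6826 ≈ 144.841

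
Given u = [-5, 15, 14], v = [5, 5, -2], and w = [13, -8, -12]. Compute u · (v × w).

v × w:
i: 5·(-12) - (-2)·(-8) = -60 - 16 = -76
j: (-2)·13 - 5·(-12) = -26 - (-60) = 34
k: 5·(-8) - 5·13 = -40 - 65 = -105
v × w = (-76, 34, -105)
u · (v × w) = (-5)·(-76) + 15·34 + 14·(-105) = 380 + 510 - 1470 = -580

-580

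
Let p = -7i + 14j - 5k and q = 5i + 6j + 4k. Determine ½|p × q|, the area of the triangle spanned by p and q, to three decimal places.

70.620

i: 14·4 - (-5)·6 = 56 - (-30) = 86
j: (-5)·5 - (-7)·4 = -25 - (-28) = 3
k: (-7)·6 - 14·5 = -42 - 70 = -112
p × q = (86, 3, -112)
|p × q| = √(86² + 3² + (-112)²) = √19949 ≈ 141.2409
area = ½ · 141.2409 ≈ 70.620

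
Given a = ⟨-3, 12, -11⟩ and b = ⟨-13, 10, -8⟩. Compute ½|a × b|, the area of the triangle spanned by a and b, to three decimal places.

86.938

i: 12·(-8) - (-11)·10 = -96 - (-110) = 14
j: (-11)·(-13) - (-3)·(-8) = 143 - 24 = 119
k: (-3)·10 - 12·(-13) = -30 - (-156) = 126
a × b = (14, 119, 126)
|a × b| = √(14² + 119² + 126²) = √30233 ≈ 173.8764
area = ½ · 173.8764 ≈ 86.938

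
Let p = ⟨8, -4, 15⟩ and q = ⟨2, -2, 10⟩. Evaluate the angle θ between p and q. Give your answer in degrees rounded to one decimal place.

p · q = 8·2 + (-4)·(-2) + 15·10 = 16 + 8 + 150 = 174
|p|² = 64 + 16 + 225 = 305,  |p| = √305 ≈ 17.464249
|q|² = 4 + 4 + 100 = 108,  |q| = √108 ≈ 10.392305
cos θ = 174 / (17.464249 · 10.392305) ≈ 0.95871
θ = arccos(0.95871) ≈ 16.5°

16.5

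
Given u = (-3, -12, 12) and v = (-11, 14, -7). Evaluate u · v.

u · v = (-3)·(-11) + (-12)·14 + 12·(-7) = 33 - 168 - 84 = -219

-219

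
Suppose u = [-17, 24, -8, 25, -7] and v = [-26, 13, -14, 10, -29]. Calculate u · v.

1319

u · v = (-17)·(-26) + 24·13 + (-8)·(-14) + 25·10 + (-7)·(-29) = 442 + 312 + 112 + 250 + 203 = 1319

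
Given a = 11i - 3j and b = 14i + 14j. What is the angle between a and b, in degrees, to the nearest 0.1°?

60.3

a · b = 11·14 + (-3)·14 = 154 - 42 = 112
|a|² = 121 + 9 = 130,  |a| = √130 ≈ 11.401754
|b|² = 196 + 196 = 392,  |b| = √392 ≈ 19.798990
cos θ = 112 / (11.401754 · 19.798990) ≈ 0.49614
θ = arccos(0.49614) ≈ 60.3°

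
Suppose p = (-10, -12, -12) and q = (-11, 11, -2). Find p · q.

2

p · q = (-10)·(-11) + (-12)·11 + (-12)·(-2) = 110 - 132 + 24 = 2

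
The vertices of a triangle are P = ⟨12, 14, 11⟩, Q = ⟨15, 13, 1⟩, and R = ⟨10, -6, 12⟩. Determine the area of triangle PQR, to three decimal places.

105.515

PQ = (3, -1, -10),  PR = (-2, -20, 1)
i: (-1)·1 - (-10)·(-20) = -1 - 200 = -201
j: (-10)·(-2) - 3·1 = 20 - 3 = 17
k: 3·(-20) - (-1)·(-2) = -60 - 2 = -62
PQ × PR = (-201, 17, -62)
|PQ × PR| = √44534 ≈ 211.0308
area = ½ · 211.0308 ≈ 105.515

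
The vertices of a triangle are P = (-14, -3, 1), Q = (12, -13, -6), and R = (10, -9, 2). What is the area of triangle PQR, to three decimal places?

PQ = (26, -10, -7),  PR = (24, -6, 1)
i: (-10)·1 - (-7)·(-6) = -10 - 42 = -52
j: (-7)·24 - 26·1 = -168 - 26 = -194
k: 26·(-6) - (-10)·24 = -156 - (-240) = 84
PQ × PR = (-52, -194, 84)
|PQ × PR| = √47396 ≈ 217.7062
area = ½ · 217.7062 ≈ 108.853

108.853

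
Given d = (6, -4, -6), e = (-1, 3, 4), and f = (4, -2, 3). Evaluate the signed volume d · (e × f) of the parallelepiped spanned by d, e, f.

86

e × f:
i: 3·3 - 4·(-2) = 9 - (-8) = 17
j: 4·4 - (-1)·3 = 16 - (-3) = 19
k: (-1)·(-2) - 3·4 = 2 - 12 = -10
e × f = (17, 19, -10)
d · (e × f) = 6·17 + (-4)·19 + (-6)·(-10) = 102 - 76 + 60 = 86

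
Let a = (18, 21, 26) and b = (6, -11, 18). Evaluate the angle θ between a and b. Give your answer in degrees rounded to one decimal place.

a · b = 18·6 + 21·(-11) + 26·18 = 108 - 231 + 468 = 345
|a|² = 324 + 441 + 676 = 1441,  |a| = √1441 ≈ 37.960506
|b|² = 36 + 121 + 324 = 481,  |b| = √481 ≈ 21.931712
cos θ = 345 / (37.960506 · 21.931712) ≈ 0.41440
θ = arccos(0.41440) ≈ 65.5°

65.5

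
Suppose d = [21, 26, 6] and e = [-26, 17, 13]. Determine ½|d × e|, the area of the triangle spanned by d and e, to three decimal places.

i: 26·13 - 6·17 = 338 - 102 = 236
j: 6·(-26) - 21·13 = -156 - 273 = -429
k: 21·17 - 26·(-26) = 357 - (-676) = 1033
d × e = (236, -429, 1033)
|d × e| = √(236² + (-429)² + 1033²) = √1306826 ≈ 1143.1649
area = ½ · 1143.1649 ≈ 571.582

571.582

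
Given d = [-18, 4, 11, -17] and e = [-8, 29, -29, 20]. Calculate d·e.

-399

d · e = (-18)·(-8) + 4·29 + 11·(-29) + (-17)·20 = 144 + 116 - 319 - 340 = -399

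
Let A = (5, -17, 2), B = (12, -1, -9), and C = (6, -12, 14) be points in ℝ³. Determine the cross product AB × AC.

(247, -95, 19)

AB = (7, 16, -11)
AC = (1, 5, 12)
i: 16·12 - (-11)·5 = 192 - (-55) = 247
j: (-11)·1 - 7·12 = -11 - 84 = -95
k: 7·5 - 16·1 = 35 - 16 = 19
AB × AC = (247, -95, 19)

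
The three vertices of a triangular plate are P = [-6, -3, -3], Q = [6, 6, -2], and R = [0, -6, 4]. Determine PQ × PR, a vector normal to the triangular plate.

(66, -78, -90)

PQ = (12, 9, 1)
PR = (6, -3, 7)
i: 9·7 - 1·(-3) = 63 - (-3) = 66
j: 1·6 - 12·7 = 6 - 84 = -78
k: 12·(-3) - 9·6 = -36 - 54 = -90
PQ × PR = (66, -78, -90)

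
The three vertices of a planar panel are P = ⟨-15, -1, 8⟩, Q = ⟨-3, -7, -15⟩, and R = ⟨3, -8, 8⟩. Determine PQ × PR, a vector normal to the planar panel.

(-161, -414, 24)

PQ = (12, -6, -23)
PR = (18, -7, 0)
i: (-6)·0 - (-23)·(-7) = 0 - 161 = -161
j: (-23)·18 - 12·0 = -414 - 0 = -414
k: 12·(-7) - (-6)·18 = -84 - (-108) = 24
PQ × PR = (-161, -414, 24)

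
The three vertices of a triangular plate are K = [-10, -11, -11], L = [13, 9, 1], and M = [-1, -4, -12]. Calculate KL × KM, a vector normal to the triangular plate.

(-104, 131, -19)

KL = (23, 20, 12)
KM = (9, 7, -1)
i: 20·(-1) - 12·7 = -20 - 84 = -104
j: 12·9 - 23·(-1) = 108 - (-23) = 131
k: 23·7 - 20·9 = 161 - 180 = -19
KL × KM = (-104, 131, -19)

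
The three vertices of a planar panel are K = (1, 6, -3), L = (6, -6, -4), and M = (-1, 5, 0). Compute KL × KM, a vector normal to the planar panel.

KL = (5, -12, -1)
KM = (-2, -1, 3)
i: (-12)·3 - (-1)·(-1) = -36 - 1 = -37
j: (-1)·(-2) - 5·3 = 2 - 15 = -13
k: 5·(-1) - (-12)·(-2) = -5 - 24 = -29
KL × KM = (-37, -13, -29)

(-37, -13, -29)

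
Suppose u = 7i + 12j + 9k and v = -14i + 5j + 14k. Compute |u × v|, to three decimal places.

326.365

i: 12·14 - 9·5 = 168 - 45 = 123
j: 9·(-14) - 7·14 = -126 - 98 = -224
k: 7·5 - 12·(-14) = 35 - (-168) = 203
u × v = (123, -224, 203)
|u × v| = √(123² + (-224)² + 203²) = √106514 ≈ 326.3648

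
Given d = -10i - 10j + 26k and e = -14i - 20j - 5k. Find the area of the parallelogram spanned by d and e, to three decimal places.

707.033

i: (-10)·(-5) - 26·(-20) = 50 - (-520) = 570
j: 26·(-14) - (-10)·(-5) = -364 - 50 = -414
k: (-10)·(-20) - (-10)·(-14) = 200 - 140 = 60
d × e = (570, -414, 60)
|d × e| = √(570² + (-414)² + 60²) = √499896 ≈ 707.0332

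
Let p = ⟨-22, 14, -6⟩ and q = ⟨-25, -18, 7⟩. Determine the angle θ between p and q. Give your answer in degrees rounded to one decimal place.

p · q = (-22)·(-25) + 14·(-18) + (-6)·7 = 550 - 252 - 42 = 256
|p|² = 484 + 196 + 36 = 716,  |p| = √716 ≈ 26.758176
|q|² = 625 + 324 + 49 = 998,  |q| = √998 ≈ 31.591138
cos θ = 256 / (26.758176 · 31.591138) ≈ 0.30284
θ = arccos(0.30284) ≈ 72.4°

72.4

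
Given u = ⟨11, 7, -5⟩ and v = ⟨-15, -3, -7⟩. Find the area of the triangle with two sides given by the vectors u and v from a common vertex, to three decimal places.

89.978

i: 7·(-7) - (-5)·(-3) = -49 - 15 = -64
j: (-5)·(-15) - 11·(-7) = 75 - (-77) = 152
k: 11·(-3) - 7·(-15) = -33 - (-105) = 72
u × v = (-64, 152, 72)
|u × v| = √((-64)² + 152² + 72²) = √32384 ≈ 179.9556
area = ½ · 179.9556 ≈ 89.978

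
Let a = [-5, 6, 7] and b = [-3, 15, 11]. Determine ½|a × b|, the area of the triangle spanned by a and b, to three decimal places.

38.490

i: 6·11 - 7·15 = 66 - 105 = -39
j: 7·(-3) - (-5)·11 = -21 - (-55) = 34
k: (-5)·15 - 6·(-3) = -75 - (-18) = -57
a × b = (-39, 34, -57)
|a × b| = √((-39)² + 34² + (-57)²) = √5926 ≈ 76.9805
area = ½ · 76.9805 ≈ 38.490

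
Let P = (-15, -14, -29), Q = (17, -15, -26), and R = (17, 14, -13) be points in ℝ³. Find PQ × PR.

PQ = (32, -1, 3)
PR = (32, 28, 16)
i: (-1)·16 - 3·28 = -16 - 84 = -100
j: 3·32 - 32·16 = 96 - 512 = -416
k: 32·28 - (-1)·32 = 896 - (-32) = 928
PQ × PR = (-100, -416, 928)

(-100, -416, 928)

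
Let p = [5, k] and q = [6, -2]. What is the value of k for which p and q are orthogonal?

15

p · q = 5·6 + k·(-2) = 30 - 2k
Set equal to 0: -2k = -30, so k = 15.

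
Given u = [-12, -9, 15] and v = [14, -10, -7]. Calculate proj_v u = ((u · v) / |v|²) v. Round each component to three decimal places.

(-7.426, 5.304, 3.713)

u · v = (-12)·14 + (-9)·(-10) + 15·(-7) = -168 + 90 - 105 = -183
|v|² = 196 + 100 + 49 = 345
proj_v u = (-183/345) · (14, -10, -7) ≈ (-7.426, 5.304, 3.713)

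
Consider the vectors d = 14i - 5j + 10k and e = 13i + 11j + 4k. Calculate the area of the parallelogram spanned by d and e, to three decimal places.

i: (-5)·4 - 10·11 = -20 - 110 = -130
j: 10·13 - 14·4 = 130 - 56 = 74
k: 14·11 - (-5)·13 = 154 - (-65) = 219
d × e = (-130, 74, 219)
|d × e| = √((-130)² + 74² + 219²) = √70337 ≈ 265.2112

265.211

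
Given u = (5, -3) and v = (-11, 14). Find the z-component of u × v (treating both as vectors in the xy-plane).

37

5·14 - (-3)·(-11) = 70 - 33 = 37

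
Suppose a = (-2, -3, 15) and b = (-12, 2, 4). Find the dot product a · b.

78

a · b = (-2)·(-12) + (-3)·2 + 15·4 = 24 - 6 + 60 = 78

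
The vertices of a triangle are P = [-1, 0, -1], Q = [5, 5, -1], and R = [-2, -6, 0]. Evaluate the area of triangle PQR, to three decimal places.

15.984

PQ = (6, 5, 0),  PR = (-1, -6, 1)
i: 5·1 - 0·(-6) = 5 - 0 = 5
j: 0·(-1) - 6·1 = 0 - 6 = -6
k: 6·(-6) - 5·(-1) = -36 - (-5) = -31
PQ × PR = (5, -6, -31)
|PQ × PR| = √1022 ≈ 31.9687
area = ½ · 31.9687 ≈ 15.984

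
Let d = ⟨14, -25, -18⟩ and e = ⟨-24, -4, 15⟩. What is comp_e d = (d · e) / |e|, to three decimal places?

d · e = 14·(-24) + (-25)·(-4) + (-18)·15 = -336 + 100 - 270 = -506
|e| = √(576 + 16 + 225) = √817 ≈ 28.5832
comp_e d = -506 / √817 ≈ -17.703

-17.703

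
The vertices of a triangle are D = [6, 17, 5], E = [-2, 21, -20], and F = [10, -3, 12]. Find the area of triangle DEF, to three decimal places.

DE = (-8, 4, -25),  DF = (4, -20, 7)
i: 4·7 - (-25)·(-20) = 28 - 500 = -472
j: (-25)·4 - (-8)·7 = -100 - (-56) = -44
k: (-8)·(-20) - 4·4 = 160 - 16 = 144
DE × DF = (-472, -44, 144)
|DE × DF| = √245456 ≈ 495.4352
area = ½ · 495.4352 ≈ 247.718

247.718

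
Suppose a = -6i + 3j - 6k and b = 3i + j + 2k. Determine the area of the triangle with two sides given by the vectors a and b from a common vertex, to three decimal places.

10.062

i: 3·2 - (-6)·1 = 6 - (-6) = 12
j: (-6)·3 - (-6)·2 = -18 - (-12) = -6
k: (-6)·1 - 3·3 = -6 - 9 = -15
a × b = (12, -6, -15)
|a × b| = √(12² + (-6)² + (-15)²) = √405 ≈ 20.1246
area = ½ · 20.1246 ≈ 10.062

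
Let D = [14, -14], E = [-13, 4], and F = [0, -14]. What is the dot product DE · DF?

DE = E − D = (-27, 18)
DF = F − D = (-14, 0)
DE · DF = (-27)·(-14) + 18·0 = 378 + 0 = 378

378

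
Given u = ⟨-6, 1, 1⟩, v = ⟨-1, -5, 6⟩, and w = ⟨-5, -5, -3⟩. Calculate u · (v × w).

-323

v × w:
i: (-5)·(-3) - 6·(-5) = 15 - (-30) = 45
j: 6·(-5) - (-1)·(-3) = -30 - 3 = -33
k: (-1)·(-5) - (-5)·(-5) = 5 - 25 = -20
v × w = (45, -33, -20)
u · (v × w) = (-6)·45 + 1·(-33) + 1·(-20) = -270 - 33 - 20 = -323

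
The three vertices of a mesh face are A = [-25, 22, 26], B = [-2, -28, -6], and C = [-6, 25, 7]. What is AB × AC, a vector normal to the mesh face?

(1046, -171, 1019)

AB = (23, -50, -32)
AC = (19, 3, -19)
i: (-50)·(-19) - (-32)·3 = 950 - (-96) = 1046
j: (-32)·19 - 23·(-19) = -608 - (-437) = -171
k: 23·3 - (-50)·19 = 69 - (-950) = 1019
AB × AC = (1046, -171, 1019)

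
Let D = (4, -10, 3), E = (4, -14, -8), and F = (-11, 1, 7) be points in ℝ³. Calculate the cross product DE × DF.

DE = (0, -4, -11)
DF = (-15, 11, 4)
i: (-4)·4 - (-11)·11 = -16 - (-121) = 105
j: (-11)·(-15) - 0·4 = 165 - 0 = 165
k: 0·11 - (-4)·(-15) = 0 - 60 = -60
DE × DF = (105, 165, -60)

(105, 165, -60)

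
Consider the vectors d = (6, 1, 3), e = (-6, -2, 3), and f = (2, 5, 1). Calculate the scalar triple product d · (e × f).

-168

e × f:
i: (-2)·1 - 3·5 = -2 - 15 = -17
j: 3·2 - (-6)·1 = 6 - (-6) = 12
k: (-6)·5 - (-2)·2 = -30 - (-4) = -26
e × f = (-17, 12, -26)
d · (e × f) = 6·(-17) + 1·12 + 3·(-26) = -102 + 12 - 78 = -168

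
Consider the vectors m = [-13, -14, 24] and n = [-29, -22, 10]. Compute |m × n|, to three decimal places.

i: (-14)·10 - 24·(-22) = -140 - (-528) = 388
j: 24·(-29) - (-13)·10 = -696 - (-130) = -566
k: (-13)·(-22) - (-14)·(-29) = 286 - 406 = -120
m × n = (388, -566, -120)
|m × n| = √(388² + (-566)² + (-120)²) = √485300 ≈ 696.6348

696.635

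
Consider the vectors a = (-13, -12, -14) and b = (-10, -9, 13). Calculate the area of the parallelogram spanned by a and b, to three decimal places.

i: (-12)·13 - (-14)·(-9) = -156 - 126 = -282
j: (-14)·(-10) - (-13)·13 = 140 - (-169) = 309
k: (-13)·(-9) - (-12)·(-10) = 117 - 120 = -3
a × b = (-282, 309, -3)
|a × b| = √((-282)² + 309² + (-3)²) = √175014 ≈ 418.3467

418.347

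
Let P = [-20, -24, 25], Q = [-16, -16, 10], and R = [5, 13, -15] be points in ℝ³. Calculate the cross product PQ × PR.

PQ = (4, 8, -15)
PR = (25, 37, -40)
i: 8·(-40) - (-15)·37 = -320 - (-555) = 235
j: (-15)·25 - 4·(-40) = -375 - (-160) = -215
k: 4·37 - 8·25 = 148 - 200 = -52
PQ × PR = (235, -215, -52)

(235, -215, -52)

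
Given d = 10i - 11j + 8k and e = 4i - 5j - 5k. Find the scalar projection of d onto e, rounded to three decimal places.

d · e = 10·4 + (-11)·(-5) + 8·(-5) = 40 + 55 - 40 = 55
|e| = √(16 + 25 + 25) = √66 ≈ 8.1240
comp_e d = 55 / √66 ≈ 6.770

6.770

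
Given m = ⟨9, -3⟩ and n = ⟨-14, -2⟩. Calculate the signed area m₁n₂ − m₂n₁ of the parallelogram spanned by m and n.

9·(-2) - (-3)·(-14) = -18 - 42 = -60

-60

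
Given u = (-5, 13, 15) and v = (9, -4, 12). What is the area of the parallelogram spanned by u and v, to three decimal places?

i: 13·12 - 15·(-4) = 156 - (-60) = 216
j: 15·9 - (-5)·12 = 135 - (-60) = 195
k: (-5)·(-4) - 13·9 = 20 - 117 = -97
u × v = (216, 195, -97)
|u × v| = √(216² + 195² + (-97)²) = √94090 ≈ 306.7409

306.741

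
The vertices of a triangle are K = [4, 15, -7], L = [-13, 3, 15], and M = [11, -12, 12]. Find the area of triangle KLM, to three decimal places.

KL = (-17, -12, 22),  KM = (7, -27, 19)
i: (-12)·19 - 22·(-27) = -228 - (-594) = 366
j: 22·7 - (-17)·19 = 154 - (-323) = 477
k: (-17)·(-27) - (-12)·7 = 459 - (-84) = 543
KL × KM = (366, 477, 543)
|KL × KM| = √656334 ≈ 810.1444
area = ½ · 810.1444 ≈ 405.072

405.072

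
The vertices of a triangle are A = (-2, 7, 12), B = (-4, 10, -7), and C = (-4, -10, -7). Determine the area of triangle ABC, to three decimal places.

191.050

AB = (-2, 3, -19),  AC = (-2, -17, -19)
i: 3·(-19) - (-19)·(-17) = -57 - 323 = -380
j: (-19)·(-2) - (-2)·(-19) = 38 - 38 = 0
k: (-2)·(-17) - 3·(-2) = 34 - (-6) = 40
AB × AC = (-380, 0, 40)
|AB × AC| = √146000 ≈ 382.0995
area = ½ · 382.0995 ≈ 191.050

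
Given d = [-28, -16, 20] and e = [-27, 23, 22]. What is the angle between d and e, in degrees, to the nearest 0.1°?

d · e = (-28)·(-27) + (-16)·23 + 20·22 = 756 - 368 + 440 = 828
|d|² = 784 + 256 + 400 = 1440,  |d| = √1440 ≈ 37.947332
|e|² = 729 + 529 + 484 = 1742,  |e| = √1742 ≈ 41.737274
cos θ = 828 / (37.947332 · 41.737274) ≈ 0.52279
θ = arccos(0.52279) ≈ 58.5°

58.5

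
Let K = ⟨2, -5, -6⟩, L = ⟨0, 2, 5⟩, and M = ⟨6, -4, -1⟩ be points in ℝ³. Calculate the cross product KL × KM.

KL = (-2, 7, 11)
KM = (4, 1, 5)
i: 7·5 - 11·1 = 35 - 11 = 24
j: 11·4 - (-2)·5 = 44 - (-10) = 54
k: (-2)·1 - 7·4 = -2 - 28 = -30
KL × KM = (24, 54, -30)

(24, 54, -30)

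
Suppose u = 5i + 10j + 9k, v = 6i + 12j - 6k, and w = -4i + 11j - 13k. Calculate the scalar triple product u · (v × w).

1596

v × w:
i: 12·(-13) - (-6)·11 = -156 - (-66) = -90
j: (-6)·(-4) - 6·(-13) = 24 - (-78) = 102
k: 6·11 - 12·(-4) = 66 - (-48) = 114
v × w = (-90, 102, 114)
u · (v × w) = 5·(-90) + 10·102 + 9·114 = -450 + 1020 + 1026 = 1596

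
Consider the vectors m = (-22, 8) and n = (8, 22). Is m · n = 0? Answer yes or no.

m · n = (-22)·8 + 8·22 = -176 + 176 = 0
Zero, so the vectors are orthogonal.

yes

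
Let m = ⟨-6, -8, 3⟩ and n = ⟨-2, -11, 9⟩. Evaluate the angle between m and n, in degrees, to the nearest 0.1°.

32.1

m · n = (-6)·(-2) + (-8)·(-11) + 3·9 = 12 + 88 + 27 = 127
|m|² = 36 + 64 + 9 = 109,  |m| = √109 ≈ 10.440307
|n|² = 4 + 121 + 81 = 206,  |n| = √206 ≈ 14.352700
cos θ = 127 / (10.440307 · 14.352700) ≈ 0.84753
θ = arccos(0.84753) ≈ 32.1°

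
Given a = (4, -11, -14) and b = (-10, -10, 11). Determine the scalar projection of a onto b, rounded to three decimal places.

a · b = 4·(-10) + (-11)·(-10) + (-14)·11 = -40 + 110 - 154 = -84
|b| = √(100 + 100 + 121) = √321 ≈ 17.9165
comp_b a = -84 / √321 ≈ -4.688

-4.688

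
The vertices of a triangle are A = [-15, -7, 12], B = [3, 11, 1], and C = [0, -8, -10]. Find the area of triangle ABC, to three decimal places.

AB = (18, 18, -11),  AC = (15, -1, -22)
i: 18·(-22) - (-11)·(-1) = -396 - 11 = -407
j: (-11)·15 - 18·(-22) = -165 - (-396) = 231
k: 18·(-1) - 18·15 = -18 - 270 = -288
AB × AC = (-407, 231, -288)
|AB × AC| = √301954 ≈ 549.5034
area = ½ · 549.5034 ≈ 274.752

274.752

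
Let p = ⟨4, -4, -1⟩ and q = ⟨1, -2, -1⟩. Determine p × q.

i: (-4)·(-1) - (-1)·(-2) = 4 - 2 = 2
j: (-1)·1 - 4·(-1) = -1 - (-4) = 3
k: 4·(-2) - (-4)·1 = -8 - (-4) = -4
p × q = (2, 3, -4)

(2, 3, -4)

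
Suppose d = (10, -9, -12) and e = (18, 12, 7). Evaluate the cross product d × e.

i: (-9)·7 - (-12)·12 = -63 - (-144) = 81
j: (-12)·18 - 10·7 = -216 - 70 = -286
k: 10·12 - (-9)·18 = 120 - (-162) = 282
d × e = (81, -286, 282)

(81, -286, 282)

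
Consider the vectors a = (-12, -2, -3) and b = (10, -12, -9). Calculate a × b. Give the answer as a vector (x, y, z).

(-18, -138, 164)

i: (-2)·(-9) - (-3)·(-12) = 18 - 36 = -18
j: (-3)·10 - (-12)·(-9) = -30 - 108 = -138
k: (-12)·(-12) - (-2)·10 = 144 - (-20) = 164
a × b = (-18, -138, 164)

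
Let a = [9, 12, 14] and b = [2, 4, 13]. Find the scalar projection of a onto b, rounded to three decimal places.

18.039

a · b = 9·2 + 12·4 + 14·13 = 18 + 48 + 182 = 248
|b| = √(4 + 16 + 169) = √189 ≈ 13.7477
comp_b a = 248 / √189 ≈ 18.039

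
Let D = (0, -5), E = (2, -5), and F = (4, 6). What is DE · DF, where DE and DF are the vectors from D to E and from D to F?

DE = E − D = (2, 0)
DF = F − D = (4, 11)
DE · DF = 2·4 + 0·11 = 8 + 0 = 8

8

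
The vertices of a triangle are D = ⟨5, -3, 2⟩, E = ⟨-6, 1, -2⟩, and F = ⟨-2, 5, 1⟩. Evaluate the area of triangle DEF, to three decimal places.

34.180

DE = (-11, 4, -4),  DF = (-7, 8, -1)
i: 4·(-1) - (-4)·8 = -4 - (-32) = 28
j: (-4)·(-7) - (-11)·(-1) = 28 - 11 = 17
k: (-11)·8 - 4·(-7) = -88 - (-28) = -60
DE × DF = (28, 17, -60)
|DE × DF| = √4673 ≈ 68.3593
area = ½ · 68.3593 ≈ 34.180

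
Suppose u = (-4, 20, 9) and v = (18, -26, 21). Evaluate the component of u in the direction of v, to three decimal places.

-10.616

u · v = (-4)·18 + 20·(-26) + 9·21 = -72 - 520 + 189 = -403
|v| = √(324 + 676 + 441) = √1441 ≈ 37.9605
comp_v u = -403 / √1441 ≈ -10.616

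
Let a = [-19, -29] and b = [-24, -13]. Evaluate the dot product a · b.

a · b = (-19)·(-24) + (-29)·(-13) = 456 + 377 = 833

833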